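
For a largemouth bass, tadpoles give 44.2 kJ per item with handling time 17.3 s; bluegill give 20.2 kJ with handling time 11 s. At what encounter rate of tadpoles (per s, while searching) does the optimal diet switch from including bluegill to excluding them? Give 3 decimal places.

0.148 per s

At the threshold, the rate on tadpoles alone equals the profitability of bluegill: λ·44.2/(1 + λ·17.3) = 20.2/11 = 1.836.
Rearranging, λ(44.2 − 1.836×17.3) = 1.836, so λ = 1.836/12.43 = 0.1477 per s.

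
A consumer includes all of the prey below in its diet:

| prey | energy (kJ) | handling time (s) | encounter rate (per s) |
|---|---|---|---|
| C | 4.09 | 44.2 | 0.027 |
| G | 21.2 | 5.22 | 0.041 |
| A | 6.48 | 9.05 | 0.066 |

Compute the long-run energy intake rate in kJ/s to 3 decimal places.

R = (0.027×4.09 + 0.041×21.2 + 0.066×6.48) / (1 + 0.027×44.2 + 0.041×5.22 + 0.066×9.05) = 1.407/3.005 = 0.4684 kJ/s.

0.468 kJ/s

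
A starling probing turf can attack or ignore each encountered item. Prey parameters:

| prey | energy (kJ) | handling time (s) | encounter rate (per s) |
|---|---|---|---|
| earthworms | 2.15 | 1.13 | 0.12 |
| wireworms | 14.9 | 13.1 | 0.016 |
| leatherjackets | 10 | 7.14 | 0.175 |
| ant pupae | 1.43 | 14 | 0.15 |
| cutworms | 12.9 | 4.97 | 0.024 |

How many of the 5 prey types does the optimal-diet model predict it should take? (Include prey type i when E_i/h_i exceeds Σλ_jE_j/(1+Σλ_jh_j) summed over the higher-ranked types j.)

4

Rank by E/h (kJ/s): cutworms 2.6, earthworms 1.9, leatherjackets 1.4, wireworms 1.14, ant pupae 0.102. Include each in turn until the next type's E/h falls below the running intake rate.
Rate on top 1: 0.2766. earthworms: 1.9 > 0.2766 → include.
Rate on top 2: 0.4523. leatherjackets: 1.4 > 0.4523 → include.
Rate on top 3: 0.9254. wireworms: 1.14 > 0.9254 → include.
Rate on top 4: 0.9418. ant pupae: 0.102 < 0.9418 → exclude; stop.
Optimal diet: cutworms, earthworms, leatherjackets, wireworms — 4 of 5 types.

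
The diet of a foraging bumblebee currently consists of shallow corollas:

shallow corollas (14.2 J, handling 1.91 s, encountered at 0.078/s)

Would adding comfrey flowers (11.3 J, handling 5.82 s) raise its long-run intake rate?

Yes

Current rate: (0.078×14.2)/(1 + 0.078×1.91) = 0.964 J/s.
Profitability of comfrey flowers: 11.3/5.82 = 1.942 J/s.
1.942 > 0.964, so adding comfrey flowers raises the average — include it.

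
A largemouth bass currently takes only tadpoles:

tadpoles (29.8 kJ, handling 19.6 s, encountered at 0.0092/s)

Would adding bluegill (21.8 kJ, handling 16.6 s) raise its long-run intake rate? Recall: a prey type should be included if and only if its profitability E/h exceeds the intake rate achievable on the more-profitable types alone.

On tadpoles alone, R = ΣλE/(1+Σλh) = 0.2742/1.18 = 0.2323 kJ/s.
bluegill: E/h = 21.8/16.6 = 1.313 kJ/s.
Since 1.313 > R, including bluegill increases the long-run rate.

Yes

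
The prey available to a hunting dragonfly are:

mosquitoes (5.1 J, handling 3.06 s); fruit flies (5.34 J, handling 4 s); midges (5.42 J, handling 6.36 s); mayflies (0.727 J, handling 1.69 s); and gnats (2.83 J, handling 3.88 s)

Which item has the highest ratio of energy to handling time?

In descending order of E/h:
mosquitoes: 5.1/3.06 = 1.67 J/s
fruit flies: 5.34/4 = 1.33 J/s
midges: 5.42/6.36 = 0.852 J/s
gnats: 2.83/3.88 = 0.729 J/s
mayflies: 0.727/1.69 = 0.43 J/s

mosquitoes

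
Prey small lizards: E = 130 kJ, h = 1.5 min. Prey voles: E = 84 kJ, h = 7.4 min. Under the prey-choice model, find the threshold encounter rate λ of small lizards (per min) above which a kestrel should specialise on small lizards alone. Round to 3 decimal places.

0.100 per min

At the threshold, the rate on small lizards alone equals the profitability of voles: λ·130/(1 + λ·1.5) = 84/7.4 = 11.35.
Rearranging, λ(130 − 11.35×1.5) = 11.35, so λ = 11.35/113 = 0.1005 per min.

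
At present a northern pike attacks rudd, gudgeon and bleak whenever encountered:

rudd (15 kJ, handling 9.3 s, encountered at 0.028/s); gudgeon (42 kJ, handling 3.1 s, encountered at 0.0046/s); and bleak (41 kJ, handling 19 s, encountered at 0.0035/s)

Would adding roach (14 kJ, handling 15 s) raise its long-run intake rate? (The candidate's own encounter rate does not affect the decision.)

Yes

Intake rate on the current diet: R = (0.028×15 + 0.0046×42 + 0.0035×41) / (1 + 0.028×9.3 + 0.0046×3.1 + 0.0035×19) = 0.7567/1.341 = 0.5642 kJ/s.
Profitability of roach: 14/15 = 0.9333 kJ/s.
0.9333 > 0.5642, so adding roach raises the average — include it.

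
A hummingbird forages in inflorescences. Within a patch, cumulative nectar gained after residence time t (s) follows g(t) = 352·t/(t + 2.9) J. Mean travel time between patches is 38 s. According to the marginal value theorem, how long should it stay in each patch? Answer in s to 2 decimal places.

By the marginal value theorem, leave when the instantaneous gain rate g'(t) equals the habitat-wide average g(t)/(T + t).
g'(t) = 352·2.9/(t + 2.9)². Setting 352·2.9/(t+2.9)² = 352t/[(t+2.9)(38+t)] gives 2.9(38+t) = t(t+2.9), so t² = 2.9×38 = 110.2.
t* = √110.2 = 10.5 s.

10.50 s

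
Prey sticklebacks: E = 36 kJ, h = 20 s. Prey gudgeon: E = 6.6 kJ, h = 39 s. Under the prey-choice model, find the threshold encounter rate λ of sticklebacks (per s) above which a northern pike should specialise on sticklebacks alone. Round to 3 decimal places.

0.005 per s

At the threshold, the rate on sticklebacks alone equals the profitability of gudgeon: λ·36/(1 + λ·20) = 6.6/39 = 0.1692.
Rearranging, λ(36 − 0.1692×20) = 0.1692, so λ = 0.1692/32.62 = 0.005189 per s.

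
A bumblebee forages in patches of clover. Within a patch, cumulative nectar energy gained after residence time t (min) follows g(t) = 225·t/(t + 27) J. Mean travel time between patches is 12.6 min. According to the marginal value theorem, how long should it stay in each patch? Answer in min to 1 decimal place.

By the marginal value theorem, leave when the instantaneous gain rate g'(t) equals the habitat-wide average g(t)/(T + t).
g'(t) = 225·27/(t + 27)². Setting 225·27/(t+27)² = 225t/[(t+27)(12.6+t)] gives 27(12.6+t) = t(t+27), so t² = 27×12.6 = 340.2.
t* = √340.2 = 18.44 min.

18.4 min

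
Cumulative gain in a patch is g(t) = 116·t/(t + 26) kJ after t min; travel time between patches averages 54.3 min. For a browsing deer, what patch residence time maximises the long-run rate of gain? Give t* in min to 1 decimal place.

37.6 min

By the marginal value theorem, leave when the instantaneous gain rate g'(t) equals the habitat-wide average g(t)/(T + t).
g'(t) = 116·26/(t + 26)². Setting 116·26/(t+26)² = 116t/[(t+26)(54.3+t)] gives 26(54.3+t) = t(t+26), so t² = 26×54.3 = 1412.
t* = √1412 = 37.57 min.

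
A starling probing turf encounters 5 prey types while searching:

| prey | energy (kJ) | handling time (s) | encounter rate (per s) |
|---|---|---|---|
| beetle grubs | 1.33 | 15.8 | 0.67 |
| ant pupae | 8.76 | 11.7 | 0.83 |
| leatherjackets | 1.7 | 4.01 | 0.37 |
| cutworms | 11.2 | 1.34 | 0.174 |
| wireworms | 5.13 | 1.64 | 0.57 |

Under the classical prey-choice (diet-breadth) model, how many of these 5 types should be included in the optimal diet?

2

Rank by E/h (kJ/s): cutworms 8.36, wireworms 3.13, ant pupae 0.749, leatherjackets 0.424, beetle grubs 0.0842. Include each in turn until the next type's E/h falls below the running intake rate.
Rate on top 1: 1.58. wireworms: 3.13 > 1.58 → include.
Rate on top 2: 2.248. ant pupae: 0.749 < 2.248 → exclude; stop.
Optimal diet: cutworms, wireworms — 2 of 5 types.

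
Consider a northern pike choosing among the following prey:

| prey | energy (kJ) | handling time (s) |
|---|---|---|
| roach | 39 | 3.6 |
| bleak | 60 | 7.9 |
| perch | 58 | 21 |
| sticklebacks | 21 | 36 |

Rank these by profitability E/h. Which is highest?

roach

In descending order of E/h:
roach: 39/3.6 = 10.8 kJ/s
bleak: 60/7.9 = 7.59 kJ/s
perch: 58/21 = 2.76 kJ/s
sticklebacks: 21/36 = 0.583 kJ/s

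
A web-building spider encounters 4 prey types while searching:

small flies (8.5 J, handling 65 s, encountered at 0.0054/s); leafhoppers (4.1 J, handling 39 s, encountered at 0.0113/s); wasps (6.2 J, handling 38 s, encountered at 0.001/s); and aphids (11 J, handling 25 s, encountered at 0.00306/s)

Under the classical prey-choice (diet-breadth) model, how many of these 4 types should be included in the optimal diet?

4

E/h in descending order: aphids 0.44, wasps 0.163, small flies 0.131, leafhoppers 0.105 J/s. The optimal diet is the largest prefix of this list for which every included type satisfies E_i/h_i > R on the types above it.
Rate on top 1: 0.03127. wasps: 0.163 > 0.03127 → include.
Rate on top 2: 0.03576. small flies: 0.131 > 0.03576 → include.
Rate on top 3: 0.05852. leafhoppers: 0.105 > 0.05852 → include.
Optimal diet: aphids, wasps, small flies, leafhoppers — 4 of 4 types.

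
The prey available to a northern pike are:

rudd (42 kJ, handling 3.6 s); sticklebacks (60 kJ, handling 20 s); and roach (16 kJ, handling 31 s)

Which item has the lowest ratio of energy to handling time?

Profitability E/h (kJ/s): rudd = 42/3.6 = 11.7, sticklebacks = 60/20 = 3, roach = 16/31 = 0.516.
Ranked: rudd > sticklebacks > roach.

roach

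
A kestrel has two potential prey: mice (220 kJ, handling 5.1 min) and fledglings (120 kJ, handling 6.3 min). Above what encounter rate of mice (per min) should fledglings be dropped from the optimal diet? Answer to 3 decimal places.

Drop fledglings once their profitability E₂/h₂ falls below the rate achievable on mice alone: E₂/h₂ = λE₁/(1 + λh₁).
Solve for λ: λE₁h₂ = E₂(1 + λh₁) → λ(E₁h₂ − E₂h₁) = E₂ → λ = E₂/(E₁h₂ − E₂h₁).
λ = 120/(220×6.3 − 120×5.1) = 120/774 = 0.155 per min.

0.155 per min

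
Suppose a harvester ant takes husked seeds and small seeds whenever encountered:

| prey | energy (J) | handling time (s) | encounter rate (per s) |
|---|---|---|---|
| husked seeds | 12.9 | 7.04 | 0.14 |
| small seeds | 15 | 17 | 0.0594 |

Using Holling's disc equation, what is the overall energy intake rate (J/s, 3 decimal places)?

R = Σλ_iE_i / (1 + Σλ_ih_i)
Numerator: 0.14×12.9 + 0.0594×15 = 2.697
Denominator: 1 + 0.14×7.04 + 0.0594×17 = 2.995
R = 2.697/2.995 = 0.9004 J/s

0.900 J/s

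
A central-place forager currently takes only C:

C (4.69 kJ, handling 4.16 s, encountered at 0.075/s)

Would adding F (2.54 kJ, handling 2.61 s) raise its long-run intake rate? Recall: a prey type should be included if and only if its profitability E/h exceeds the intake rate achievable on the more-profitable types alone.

Current rate: (0.075×4.69)/(1 + 0.075×4.16) = 0.2681 kJ/s.
Profitability of F: 2.54/2.61 = 0.9732 kJ/s.
Since 0.9732 > R, including F increases the long-run rate.

Yes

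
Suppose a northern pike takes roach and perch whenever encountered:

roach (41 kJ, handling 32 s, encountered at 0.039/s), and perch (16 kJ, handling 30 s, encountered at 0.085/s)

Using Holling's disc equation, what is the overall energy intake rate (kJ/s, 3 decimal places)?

0.617 kJ/s

Energy encountered per unit search time: 0.039×41 + 0.085×16 = 2.959 kJ/s.
Handling time per unit search time: 0.039×32 + 0.085×30 = 3.798.
Rate = 2.959/(1 + 3.798) = 0.6167 kJ/s.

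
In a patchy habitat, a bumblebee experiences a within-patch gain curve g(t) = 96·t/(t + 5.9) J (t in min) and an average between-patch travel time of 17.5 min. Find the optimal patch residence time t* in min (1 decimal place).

10.2 min

Maximise g(t)/(T+t): set derivative to zero → g'(t)(T+t) = g(t).
g'(t) = 96·5.9/(t + 5.9)². Setting 96·5.9/(t+5.9)² = 96t/[(t+5.9)(17.5+t)] gives 5.9(17.5+t) = t(t+5.9), so t² = 5.9×17.5 = 103.2.
t* = √103.2 = 10.16 min.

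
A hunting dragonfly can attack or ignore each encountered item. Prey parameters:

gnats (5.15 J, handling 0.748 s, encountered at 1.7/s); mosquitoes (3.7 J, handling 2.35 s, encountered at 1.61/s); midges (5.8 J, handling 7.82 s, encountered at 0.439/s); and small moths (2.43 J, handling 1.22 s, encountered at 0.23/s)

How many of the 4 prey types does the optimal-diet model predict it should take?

Rank by E/h (J/s): gnats 6.89, small moths 1.99, mosquitoes 1.57, midges 0.742. Include each in turn until the next type's E/h falls below the running intake rate.
Rate on top 1: 3.854. small moths: 1.99 < 3.854 → exclude; stop.
Optimal diet: gnats — 1 of 4 types.

1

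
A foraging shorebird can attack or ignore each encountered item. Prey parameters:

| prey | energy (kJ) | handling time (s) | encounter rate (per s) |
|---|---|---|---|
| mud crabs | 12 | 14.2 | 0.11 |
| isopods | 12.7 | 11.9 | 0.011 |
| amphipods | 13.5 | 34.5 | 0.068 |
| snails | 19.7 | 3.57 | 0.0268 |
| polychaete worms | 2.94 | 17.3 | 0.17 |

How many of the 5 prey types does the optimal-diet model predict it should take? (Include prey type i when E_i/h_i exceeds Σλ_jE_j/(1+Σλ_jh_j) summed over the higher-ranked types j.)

3

Rank by E/h (kJ/s): snails 5.52, isopods 1.07, mud crabs 0.845, amphipods 0.391, polychaete worms 0.17. Include each in turn until the next type's E/h falls below the running intake rate.
Rate on top 1: 0.4819. isopods: 1.07 > 0.4819 → include.
Rate on top 2: 0.5443. mud crabs: 0.845 > 0.5443 → include.
Rate on top 3: 0.7128. amphipods: 0.391 < 0.7128 → exclude; stop.
Optimal diet: snails, isopods, mud crabs — 3 of 5 types.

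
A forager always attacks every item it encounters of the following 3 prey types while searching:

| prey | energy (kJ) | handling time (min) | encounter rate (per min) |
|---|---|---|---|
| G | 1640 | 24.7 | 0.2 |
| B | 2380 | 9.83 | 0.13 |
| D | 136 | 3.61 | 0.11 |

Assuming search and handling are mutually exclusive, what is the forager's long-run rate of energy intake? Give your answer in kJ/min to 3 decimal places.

R = Σλ_iE_i / (1 + Σλ_ih_i)
Numerator: 0.2×1640 + 0.13×2380 + 0.11×136 = 652.4
Denominator: 1 + 0.2×24.7 + 0.13×9.83 + 0.11×3.61 = 7.615
R = 652.4/7.615 = 85.67 kJ/min

85.668 kJ/min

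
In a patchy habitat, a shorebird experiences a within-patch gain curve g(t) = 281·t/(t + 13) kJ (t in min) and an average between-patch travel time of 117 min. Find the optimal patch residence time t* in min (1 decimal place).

39.0 min

Optimal t* satisfies g'(t*) = g(t*)/(T + t*).
g'(t) = 281·13/(t + 13)². Setting 281·13/(t+13)² = 281t/[(t+13)(117+t)] gives 13(117+t) = t(t+13), so t² = 13×117 = 1521.
t* = √1521 = 39 min.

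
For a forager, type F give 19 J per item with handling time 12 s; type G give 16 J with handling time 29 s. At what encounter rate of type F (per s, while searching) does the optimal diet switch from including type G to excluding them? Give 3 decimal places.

0.045 per s

The zero-one rule: include type G iff E₂/h₂ > λE₁/(1+λh₁). Equality gives the switch point.
λE₁h₂ = E₂ + λE₂h₁ ⇒ λ = E₂/(E₁h₂ − E₂h₁) = 16/(551 − 192) = 0.04457 per s.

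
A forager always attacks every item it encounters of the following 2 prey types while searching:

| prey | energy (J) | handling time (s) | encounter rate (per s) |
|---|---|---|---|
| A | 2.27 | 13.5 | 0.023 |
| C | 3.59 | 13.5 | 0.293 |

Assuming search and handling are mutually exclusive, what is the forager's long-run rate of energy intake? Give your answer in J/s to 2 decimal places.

R = Σλ_iE_i / (1 + Σλ_ih_i)
Numerator: 0.023×2.27 + 0.293×3.59 = 1.104
Denominator: 1 + 0.023×13.5 + 0.293×13.5 = 5.266
R = 1.104/5.266 = 0.2097 J/s

0.21 J/s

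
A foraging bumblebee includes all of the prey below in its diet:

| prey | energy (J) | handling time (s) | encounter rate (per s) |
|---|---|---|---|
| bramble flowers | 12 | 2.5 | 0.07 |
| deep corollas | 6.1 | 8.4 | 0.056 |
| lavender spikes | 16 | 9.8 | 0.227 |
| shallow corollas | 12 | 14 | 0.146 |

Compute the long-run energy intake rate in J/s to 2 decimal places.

1.11 J/s

R = (0.07×12 + 0.056×6.1 + 0.227×16 + 0.146×12) / (1 + 0.07×2.5 + 0.056×8.4 + 0.227×9.8 + 0.146×14) = 6.566/5.914 = 1.11 J/s.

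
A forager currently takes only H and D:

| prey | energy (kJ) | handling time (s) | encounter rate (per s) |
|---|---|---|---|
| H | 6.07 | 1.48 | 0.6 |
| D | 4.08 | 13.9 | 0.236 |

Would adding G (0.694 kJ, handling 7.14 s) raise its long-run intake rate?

Current rate: (0.6×6.07 + 0.236×4.08)/(1 + 0.6×1.48 + 0.236×13.9) = 0.891 kJ/s.
G: E/h = 0.694/7.14 = 0.0972 kJ/s.
Since 0.0972 < R, time spent handling G is better spent searching.

No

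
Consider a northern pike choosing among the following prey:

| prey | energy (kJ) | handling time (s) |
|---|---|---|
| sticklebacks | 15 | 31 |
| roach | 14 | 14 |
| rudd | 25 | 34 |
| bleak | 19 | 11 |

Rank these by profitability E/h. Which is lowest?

sticklebacks

Profitability E/h (kJ/s): sticklebacks = 15/31 = 0.484, roach = 14/14 = 1, rudd = 25/34 = 0.735, bleak = 19/11 = 1.73.
Ranked: bleak > roach > rudd > sticklebacks.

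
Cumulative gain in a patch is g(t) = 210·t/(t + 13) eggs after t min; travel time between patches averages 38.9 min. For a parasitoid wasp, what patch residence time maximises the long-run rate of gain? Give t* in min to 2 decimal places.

22.49 min

By the marginal value theorem, leave when the instantaneous gain rate g'(t) equals the habitat-wide average g(t)/(T + t).
g'(t) = 210·13/(t + 13)². Setting 210·13/(t+13)² = 210t/[(t+13)(38.9+t)] gives 13(38.9+t) = t(t+13), so t² = 13×38.9 = 505.7.
t* = √505.7 = 22.49 min.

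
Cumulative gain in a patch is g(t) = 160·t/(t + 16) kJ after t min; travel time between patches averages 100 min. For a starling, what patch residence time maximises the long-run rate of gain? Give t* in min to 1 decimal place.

Maximise g(t)/(T+t): set derivative to zero → g'(t)(T+t) = g(t).
g'(t) = 160·16/(t + 16)². Setting 160·16/(t+16)² = 160t/[(t+16)(100+t)] gives 16(100+t) = t(t+16), so t² = 16×100 = 1600.
t* = √1600 = 40 min.

40.0 min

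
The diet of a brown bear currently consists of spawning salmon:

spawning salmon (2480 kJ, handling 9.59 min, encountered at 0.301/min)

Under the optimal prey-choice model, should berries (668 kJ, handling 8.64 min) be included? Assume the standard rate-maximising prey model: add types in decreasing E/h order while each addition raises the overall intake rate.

No

On spawning salmon alone, R = ΣλE/(1+Σλh) = 746.5/3.887 = 192.1 kJ/min.
berries: E/h = 668/8.64 = 77.31 kJ/min.
Since 77.31 < R, time spent handling berries is better spent searching.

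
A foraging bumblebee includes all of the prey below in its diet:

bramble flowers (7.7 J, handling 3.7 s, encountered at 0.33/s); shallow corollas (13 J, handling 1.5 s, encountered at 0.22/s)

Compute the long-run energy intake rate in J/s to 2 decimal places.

R = Σλ_iE_i / (1 + Σλ_ih_i)
Numerator: 0.33×7.7 + 0.22×13 = 5.401
Denominator: 1 + 0.33×3.7 + 0.22×1.5 = 2.551
R = 5.401/2.551 = 2.117 J/s

2.12 J/s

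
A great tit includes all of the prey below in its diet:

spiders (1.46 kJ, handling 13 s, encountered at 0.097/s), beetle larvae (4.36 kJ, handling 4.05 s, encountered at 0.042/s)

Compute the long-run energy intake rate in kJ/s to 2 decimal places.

0.13 kJ/s

R = Σλ_iE_i / (1 + Σλ_ih_i)
Numerator: 0.097×1.46 + 0.042×4.36 = 0.3247
Denominator: 1 + 0.097×13 + 0.042×4.05 = 2.431
R = 0.3247/2.431 = 0.1336 kJ/s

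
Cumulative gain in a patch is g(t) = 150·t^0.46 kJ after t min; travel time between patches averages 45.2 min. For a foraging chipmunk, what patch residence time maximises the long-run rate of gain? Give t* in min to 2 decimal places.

38.50 min

By the marginal value theorem, leave when the instantaneous gain rate g'(t) equals the habitat-wide average g(t)/(T + t).
g'(t) = 0.46·150·t^-0.54. Setting 0.46·150·t^-0.54 = 150·t^0.46/(45.2+t) gives 0.46(45.2+t) = t, so 0.54·t = 0.46×45.2.
t* = 0.46×45.2/0.54 = 38.5 min.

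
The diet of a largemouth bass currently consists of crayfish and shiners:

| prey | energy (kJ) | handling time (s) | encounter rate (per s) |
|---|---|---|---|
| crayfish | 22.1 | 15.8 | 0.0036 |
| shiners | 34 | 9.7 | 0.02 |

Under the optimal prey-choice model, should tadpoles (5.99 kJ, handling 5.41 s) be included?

Current rate: (0.0036×22.1 + 0.02×34)/(1 + 0.0036×15.8 + 0.02×9.7) = 0.6072 kJ/s.
tadpoles: E/h = 5.99/5.41 = 1.107 kJ/s.
1.107 > 0.6072, so adding tadpoles raises the average — include it.

Yes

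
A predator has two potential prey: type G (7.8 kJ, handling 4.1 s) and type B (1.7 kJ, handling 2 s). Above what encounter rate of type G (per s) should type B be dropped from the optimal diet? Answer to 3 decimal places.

0.197 per s

Drop type B once their profitability E₂/h₂ falls below the rate achievable on type G alone: E₂/h₂ = λE₁/(1 + λh₁).
Solve for λ: λE₁h₂ = E₂(1 + λh₁) → λ(E₁h₂ − E₂h₁) = E₂ → λ = E₂/(E₁h₂ − E₂h₁).
λ = 1.7/(7.8×2 − 1.7×4.1) = 1.7/8.63 = 0.197 per s.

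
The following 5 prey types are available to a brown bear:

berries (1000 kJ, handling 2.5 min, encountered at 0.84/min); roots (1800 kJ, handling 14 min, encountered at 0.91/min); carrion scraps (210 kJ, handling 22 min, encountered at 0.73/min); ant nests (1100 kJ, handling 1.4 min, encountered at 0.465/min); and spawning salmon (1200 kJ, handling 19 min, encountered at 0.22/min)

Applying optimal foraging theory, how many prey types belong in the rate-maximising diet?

Profitabilities (E/h, kJ/min): ant nests 786, berries 400, roots 129, spawning salmon 63.2, carrion scraps 9.55. Add prey in this order while the next type's profitability exceeds the intake rate on those already taken.
Rate on top 1: 309.8. berries: 400 > 309.8 → include.
Rate on top 2: 360.3. roots: 129 < 360.3 → exclude; stop.
Optimal diet: ant nests, berries — 2 of 5 types.

2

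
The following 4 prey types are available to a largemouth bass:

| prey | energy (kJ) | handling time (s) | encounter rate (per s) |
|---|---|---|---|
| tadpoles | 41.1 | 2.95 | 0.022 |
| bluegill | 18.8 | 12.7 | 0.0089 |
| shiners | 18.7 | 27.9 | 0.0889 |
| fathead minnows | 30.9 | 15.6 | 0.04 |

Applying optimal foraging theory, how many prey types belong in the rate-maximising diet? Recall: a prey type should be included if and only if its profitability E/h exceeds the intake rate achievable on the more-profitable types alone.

Rank by E/h (kJ/s): tadpoles 13.9, fathead minnows 1.98, bluegill 1.48, shiners 0.67. Include each in turn until the next type's E/h falls below the running intake rate.
Rate on top 1: 0.8491. fathead minnows: 1.98 > 0.8491 → include.
Rate on top 2: 1.267. bluegill: 1.48 > 1.267 → include.
Rate on top 3: 1.281. shiners: 0.67 < 1.281 → exclude; stop.
Optimal diet: tadpoles, fathead minnows, bluegill — 3 of 4 types.

3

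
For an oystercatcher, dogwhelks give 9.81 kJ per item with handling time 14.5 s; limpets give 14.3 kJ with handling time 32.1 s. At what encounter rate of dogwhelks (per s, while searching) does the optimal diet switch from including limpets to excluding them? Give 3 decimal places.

Drop limpets once their profitability E₂/h₂ falls below the rate achievable on dogwhelks alone: E₂/h₂ = λE₁/(1 + λh₁).
Solve for λ: λE₁h₂ = E₂(1 + λh₁) → λ(E₁h₂ − E₂h₁) = E₂ → λ = E₂/(E₁h₂ − E₂h₁).
λ = 14.3/(9.81×32.1 − 14.3×14.5) = 14.3/107.6 = 0.133 per s.

0.133 per s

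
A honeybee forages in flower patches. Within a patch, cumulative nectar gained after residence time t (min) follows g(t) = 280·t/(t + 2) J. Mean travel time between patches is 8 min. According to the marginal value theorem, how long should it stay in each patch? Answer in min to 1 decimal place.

Optimal t* satisfies g'(t*) = g(t*)/(T + t*).
g'(t) = 280·2/(t + 2)². Setting 280·2/(t+2)² = 280t/[(t+2)(8+t)] gives 2(8+t) = t(t+2), so t² = 2×8 = 16.
t* = √16 = 4 min.

4.0 min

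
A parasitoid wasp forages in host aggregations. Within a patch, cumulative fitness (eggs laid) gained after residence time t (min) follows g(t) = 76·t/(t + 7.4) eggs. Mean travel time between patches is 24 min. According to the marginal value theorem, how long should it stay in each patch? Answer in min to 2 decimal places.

13.33 min

By the marginal value theorem, leave when the instantaneous gain rate g'(t) equals the habitat-wide average g(t)/(T + t).
g'(t) = 76·7.4/(t + 7.4)². Setting 76·7.4/(t+7.4)² = 76t/[(t+7.4)(24+t)] gives 7.4(24+t) = t(t+7.4), so t² = 7.4×24 = 177.6.
t* = √177.6 = 13.33 min.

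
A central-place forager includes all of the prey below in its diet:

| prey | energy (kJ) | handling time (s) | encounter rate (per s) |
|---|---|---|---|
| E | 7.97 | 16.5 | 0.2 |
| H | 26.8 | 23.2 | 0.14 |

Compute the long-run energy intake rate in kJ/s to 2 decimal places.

0.71 kJ/s

Energy encountered per unit search time: 0.2×7.97 + 0.14×26.8 = 5.346 kJ/s.
Handling time per unit search time: 0.2×16.5 + 0.14×23.2 = 6.548.
Rate = 5.346/(1 + 6.548) = 0.7083 kJ/s.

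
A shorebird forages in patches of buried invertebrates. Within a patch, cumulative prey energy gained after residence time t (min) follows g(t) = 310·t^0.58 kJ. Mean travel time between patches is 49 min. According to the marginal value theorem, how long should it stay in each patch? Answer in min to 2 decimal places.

67.67 min

Maximise g(t)/(T+t): set derivative to zero → g'(t)(T+t) = g(t).
g'(t) = 0.58·310·t^-0.42. Setting 0.58·310·t^-0.42 = 310·t^0.58/(49+t) gives 0.58(49+t) = t, so 0.42·t = 0.58×49.
t* = 0.58×49/0.42 = 67.67 min.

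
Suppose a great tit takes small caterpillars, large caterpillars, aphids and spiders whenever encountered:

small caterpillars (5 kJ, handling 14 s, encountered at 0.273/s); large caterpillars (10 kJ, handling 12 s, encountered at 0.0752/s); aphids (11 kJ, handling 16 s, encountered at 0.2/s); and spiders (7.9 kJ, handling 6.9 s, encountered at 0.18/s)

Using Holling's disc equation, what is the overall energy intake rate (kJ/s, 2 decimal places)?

R = (0.273×5 + 0.0752×10 + 0.2×11 + 0.18×7.9) / (1 + 0.273×14 + 0.0752×12 + 0.2×16 + 0.18×6.9) = 5.739/10.17 = 0.5645 kJ/s.

0.56 kJ/s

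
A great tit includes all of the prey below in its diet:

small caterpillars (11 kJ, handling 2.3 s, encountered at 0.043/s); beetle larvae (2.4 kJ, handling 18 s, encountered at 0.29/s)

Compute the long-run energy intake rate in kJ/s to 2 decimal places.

0.19 kJ/s

R = (0.043×11 + 0.29×2.4) / (1 + 0.043×2.3 + 0.29×18) = 1.169/6.319 = 0.185 kJ/s.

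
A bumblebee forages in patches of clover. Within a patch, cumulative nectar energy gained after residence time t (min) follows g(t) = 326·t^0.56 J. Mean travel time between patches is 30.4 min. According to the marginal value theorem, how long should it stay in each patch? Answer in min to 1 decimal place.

38.7 min

Maximise g(t)/(T+t): set derivative to zero → g'(t)(T+t) = g(t).
g'(t) = 0.56·326·t^-0.44. Setting 0.56·326·t^-0.44 = 326·t^0.56/(30.4+t) gives 0.56(30.4+t) = t, so 0.44·t = 0.56×30.4.
t* = 0.56×30.4/0.44 = 38.69 min.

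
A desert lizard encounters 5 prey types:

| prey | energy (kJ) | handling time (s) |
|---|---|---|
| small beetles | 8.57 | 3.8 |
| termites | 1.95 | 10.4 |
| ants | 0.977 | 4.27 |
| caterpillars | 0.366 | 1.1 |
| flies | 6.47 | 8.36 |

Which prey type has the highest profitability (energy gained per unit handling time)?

small beetles

In descending order of E/h:
small beetles: 8.57/3.8 = 2.26 kJ/s
flies: 6.47/8.36 = 0.774 kJ/s
caterpillars: 0.366/1.1 = 0.333 kJ/s
ants: 0.977/4.27 = 0.229 kJ/s
termites: 1.95/10.4 = 0.188 kJ/s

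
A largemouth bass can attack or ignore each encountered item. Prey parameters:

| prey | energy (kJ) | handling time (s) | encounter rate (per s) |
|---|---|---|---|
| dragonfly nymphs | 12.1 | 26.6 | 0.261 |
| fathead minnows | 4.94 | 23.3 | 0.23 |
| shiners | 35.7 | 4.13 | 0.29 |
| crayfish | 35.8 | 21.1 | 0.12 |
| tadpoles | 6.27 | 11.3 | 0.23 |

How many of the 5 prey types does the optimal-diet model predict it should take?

1

E/h in descending order: shiners 8.64, crayfish 1.7, tadpoles 0.555, dragonfly nymphs 0.455, fathead minnows 0.212 kJ/s. The optimal diet is the largest prefix of this list for which every included type satisfies E_i/h_i > R on the types above it.
Rate on top 1: 4.711. crayfish: 1.7 < 4.711 → exclude; stop.
Optimal diet: shiners — 1 of 5 types.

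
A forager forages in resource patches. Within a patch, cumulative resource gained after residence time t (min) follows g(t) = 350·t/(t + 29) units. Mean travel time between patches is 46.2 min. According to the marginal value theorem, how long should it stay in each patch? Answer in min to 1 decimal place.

Maximise g(t)/(T+t): set derivative to zero → g'(t)(T+t) = g(t).
g'(t) = 350·29/(t + 29)². Setting 350·29/(t+29)² = 350t/[(t+29)(46.2+t)] gives 29(46.2+t) = t(t+29), so t² = 29×46.2 = 1340.
t* = √1340 = 36.6 min.

36.6 min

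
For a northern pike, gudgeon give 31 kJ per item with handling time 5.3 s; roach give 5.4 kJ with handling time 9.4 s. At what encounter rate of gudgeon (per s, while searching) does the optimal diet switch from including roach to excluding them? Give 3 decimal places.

0.021 per s

Drop roach once their profitability E₂/h₂ falls below the rate achievable on gudgeon alone: E₂/h₂ = λE₁/(1 + λh₁).
Solve for λ: λE₁h₂ = E₂(1 + λh₁) → λ(E₁h₂ − E₂h₁) = E₂ → λ = E₂/(E₁h₂ − E₂h₁).
λ = 5.4/(31×9.4 − 5.4×5.3) = 5.4/262.8 = 0.02055 per s.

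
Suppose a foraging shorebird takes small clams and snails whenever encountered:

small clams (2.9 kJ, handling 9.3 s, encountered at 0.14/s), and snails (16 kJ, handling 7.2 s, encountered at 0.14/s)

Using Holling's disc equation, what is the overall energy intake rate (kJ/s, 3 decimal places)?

R = Σλ_iE_i / (1 + Σλ_ih_i)
Numerator: 0.14×2.9 + 0.14×16 = 2.646
Denominator: 1 + 0.14×9.3 + 0.14×7.2 = 3.31
R = 2.646/3.31 = 0.7994 kJ/s

0.799 kJ/s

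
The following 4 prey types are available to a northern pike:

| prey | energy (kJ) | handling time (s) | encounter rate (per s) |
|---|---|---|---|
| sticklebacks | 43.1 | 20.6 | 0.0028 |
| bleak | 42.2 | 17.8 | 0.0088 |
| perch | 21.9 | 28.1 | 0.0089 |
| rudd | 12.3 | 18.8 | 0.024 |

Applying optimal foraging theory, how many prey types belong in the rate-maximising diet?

Profitabilities (E/h, kJ/s): bleak 2.37, sticklebacks 2.09, perch 0.779, rudd 0.654. Add prey in this order while the next type's profitability exceeds the intake rate on those already taken.
Rate on top 1: 0.3211. sticklebacks: 2.09 > 0.3211 → include.
Rate on top 2: 0.4052. perch: 0.779 > 0.4052 → include.
Rate on top 3: 0.4691. rudd: 0.654 > 0.4691 → include.
Optimal diet: bleak, sticklebacks, perch, rudd — 4 of 4 types.

4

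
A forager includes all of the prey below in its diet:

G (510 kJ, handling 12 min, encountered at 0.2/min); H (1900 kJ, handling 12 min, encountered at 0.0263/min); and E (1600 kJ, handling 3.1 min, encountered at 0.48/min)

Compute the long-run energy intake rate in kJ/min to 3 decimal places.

Energy encountered per unit search time: 0.2×510 + 0.0263×1900 + 0.48×1600 = 920 kJ/min.
Handling time per unit search time: 0.2×12 + 0.0263×12 + 0.48×3.1 = 4.204.
Rate = 920/(1 + 4.204) = 176.8 kJ/min.

176.795 kJ/min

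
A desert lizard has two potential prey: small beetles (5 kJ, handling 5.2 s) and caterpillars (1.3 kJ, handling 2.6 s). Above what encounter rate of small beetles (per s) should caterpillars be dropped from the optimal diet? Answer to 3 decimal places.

0.208 per s

The zero-one rule: include caterpillars iff E₂/h₂ > λE₁/(1+λh₁). Equality gives the switch point.
λE₁h₂ = E₂ + λE₂h₁ ⇒ λ = E₂/(E₁h₂ − E₂h₁) = 1.3/(13 − 6.76) = 0.2083 per s.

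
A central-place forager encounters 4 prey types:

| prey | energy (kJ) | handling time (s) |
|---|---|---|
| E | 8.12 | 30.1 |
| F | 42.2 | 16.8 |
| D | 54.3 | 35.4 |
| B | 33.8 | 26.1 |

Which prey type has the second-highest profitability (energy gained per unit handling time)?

In descending order of E/h:
F: 42.2/16.8 = 2.51 kJ/s
D: 54.3/35.4 = 1.53 kJ/s
B: 33.8/26.1 = 1.3 kJ/s
E: 8.12/30.1 = 0.27 kJ/s

D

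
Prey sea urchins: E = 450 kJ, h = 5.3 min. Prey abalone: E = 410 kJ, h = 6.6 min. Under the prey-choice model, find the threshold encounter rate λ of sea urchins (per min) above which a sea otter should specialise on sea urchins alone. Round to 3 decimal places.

0.514 per min

The zero-one rule: include abalone iff E₂/h₂ > λE₁/(1+λh₁). Equality gives the switch point.
λE₁h₂ = E₂ + λE₂h₁ ⇒ λ = E₂/(E₁h₂ − E₂h₁) = 410/(2970 − 2173) = 0.5144 per min.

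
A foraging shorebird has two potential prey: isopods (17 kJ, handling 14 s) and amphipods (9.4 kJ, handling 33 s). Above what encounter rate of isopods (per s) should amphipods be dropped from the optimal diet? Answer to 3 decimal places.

0.022 per s

At the threshold, the rate on isopods alone equals the profitability of amphipods: λ·17/(1 + λ·14) = 9.4/33 = 0.2848.
Rearranging, λ(17 − 0.2848×14) = 0.2848, so λ = 0.2848/13.01 = 0.02189 per s.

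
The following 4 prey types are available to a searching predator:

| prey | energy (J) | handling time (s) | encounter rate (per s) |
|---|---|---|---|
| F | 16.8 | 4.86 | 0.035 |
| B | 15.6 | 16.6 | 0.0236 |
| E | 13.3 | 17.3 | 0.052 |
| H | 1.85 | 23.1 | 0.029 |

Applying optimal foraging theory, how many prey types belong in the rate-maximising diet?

3

E/h in descending order: F 3.46, B 0.94, E 0.769, H 0.0801 J/s. The optimal diet is the largest prefix of this list for which every included type satisfies E_i/h_i > R on the types above it.
Rate on top 1: 0.5025. B: 0.94 > 0.5025 → include.
Rate on top 2: 0.6122. E: 0.769 > 0.6122 → include.
Rate on top 3: 0.6694. H: 0.0801 < 0.6694 → exclude; stop.
Optimal diet: F, B, E — 3 of 4 types.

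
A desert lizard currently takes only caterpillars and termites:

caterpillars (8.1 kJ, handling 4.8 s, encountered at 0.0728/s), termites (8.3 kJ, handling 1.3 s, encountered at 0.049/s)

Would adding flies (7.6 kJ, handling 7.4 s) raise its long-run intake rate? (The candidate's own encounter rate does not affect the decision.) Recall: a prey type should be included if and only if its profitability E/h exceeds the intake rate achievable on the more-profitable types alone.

Intake rate on the current diet: R = (0.0728×8.1 + 0.049×8.3) / (1 + 0.0728×4.8 + 0.049×1.3) = 0.9964/1.413 = 0.7051 kJ/s.
Profitability of flies: 7.6/7.4 = 1.027 kJ/s.
1.027 > 0.7051, so adding flies raises the average — include it.

Yes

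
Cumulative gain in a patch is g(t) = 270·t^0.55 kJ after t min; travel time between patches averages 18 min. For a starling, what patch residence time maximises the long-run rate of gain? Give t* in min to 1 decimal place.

Maximise g(t)/(T+t): set derivative to zero → g'(t)(T+t) = g(t).
g'(t) = 0.55·270·t^-0.45. Setting 0.55·270·t^-0.45 = 270·t^0.55/(18+t) gives 0.55(18+t) = t, so 0.45·t = 0.55×18.
t* = 0.55×18/0.45 = 22 min.

22.0 min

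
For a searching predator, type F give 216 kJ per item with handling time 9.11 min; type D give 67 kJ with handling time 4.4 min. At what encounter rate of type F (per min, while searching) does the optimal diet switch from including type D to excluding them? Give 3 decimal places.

0.197 per min

The zero-one rule: include type D iff E₂/h₂ > λE₁/(1+λh₁). Equality gives the switch point.
λE₁h₂ = E₂ + λE₂h₁ ⇒ λ = E₂/(E₁h₂ − E₂h₁) = 67/(950.4 − 610.4) = 0.197 per min.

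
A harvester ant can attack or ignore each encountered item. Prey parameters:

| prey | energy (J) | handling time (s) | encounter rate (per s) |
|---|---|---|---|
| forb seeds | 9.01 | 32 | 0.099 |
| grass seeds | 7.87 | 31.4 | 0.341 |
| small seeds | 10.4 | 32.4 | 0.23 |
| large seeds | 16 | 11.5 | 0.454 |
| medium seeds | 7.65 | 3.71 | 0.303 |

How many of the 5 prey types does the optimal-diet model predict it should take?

E/h in descending order: medium seeds 2.06, large seeds 1.39, small seeds 0.321, forb seeds 0.282, grass seeds 0.251 J/s. The optimal diet is the largest prefix of this list for which every included type satisfies E_i/h_i > R on the types above it.
Rate on top 1: 1.091. large seeds: 1.39 > 1.091 → include.
Rate on top 2: 1.305. small seeds: 0.321 < 1.305 → exclude; stop.
Optimal diet: medium seeds, large seeds — 2 of 5 types.

2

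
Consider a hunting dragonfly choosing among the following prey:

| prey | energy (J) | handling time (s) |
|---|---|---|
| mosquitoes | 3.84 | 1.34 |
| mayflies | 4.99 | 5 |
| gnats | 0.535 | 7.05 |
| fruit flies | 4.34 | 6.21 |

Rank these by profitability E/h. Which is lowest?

In descending order of E/h:
mosquitoes: 3.84/1.34 = 2.87 J/s
mayflies: 4.99/5 = 0.998 J/s
fruit flies: 4.34/6.21 = 0.699 J/s
gnats: 0.535/7.05 = 0.0759 J/s

gnats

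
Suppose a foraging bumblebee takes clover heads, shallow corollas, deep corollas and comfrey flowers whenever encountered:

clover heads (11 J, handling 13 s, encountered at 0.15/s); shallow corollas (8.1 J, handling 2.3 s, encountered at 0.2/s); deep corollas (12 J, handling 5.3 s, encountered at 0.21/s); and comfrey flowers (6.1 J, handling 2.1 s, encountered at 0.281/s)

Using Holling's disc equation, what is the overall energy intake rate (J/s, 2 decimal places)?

R = Σλ_iE_i / (1 + Σλ_ih_i)
Numerator: 0.15×11 + 0.2×8.1 + 0.21×12 + 0.281×6.1 = 7.504
Denominator: 1 + 0.15×13 + 0.2×2.3 + 0.21×5.3 + 0.281×2.1 = 5.113
R = 7.504/5.113 = 1.468 J/s

1.47 J/s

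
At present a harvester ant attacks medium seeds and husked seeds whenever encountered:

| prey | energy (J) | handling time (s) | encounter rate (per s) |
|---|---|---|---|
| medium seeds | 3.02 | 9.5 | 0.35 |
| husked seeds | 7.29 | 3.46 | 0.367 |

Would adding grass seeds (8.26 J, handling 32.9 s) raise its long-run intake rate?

No

Current rate: (0.35×3.02 + 0.367×7.29)/(1 + 0.35×9.5 + 0.367×3.46) = 0.6671 J/s.
grass seeds: E/h = 8.26/32.9 = 0.2511 J/s.
0.2511 < 0.6671, so adding grass seeds would lower the average — exclude it.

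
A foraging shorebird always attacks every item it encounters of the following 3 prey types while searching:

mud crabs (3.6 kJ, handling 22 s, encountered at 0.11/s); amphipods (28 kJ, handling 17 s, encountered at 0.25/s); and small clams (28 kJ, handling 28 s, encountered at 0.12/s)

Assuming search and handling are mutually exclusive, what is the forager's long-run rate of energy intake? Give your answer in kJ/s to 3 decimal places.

0.975 kJ/s

Energy encountered per unit search time: 0.11×3.6 + 0.25×28 + 0.12×28 = 10.76 kJ/s.
Handling time per unit search time: 0.11×22 + 0.25×17 + 0.12×28 = 10.03.
Rate = 10.76/(1 + 10.03) = 0.9752 kJ/s.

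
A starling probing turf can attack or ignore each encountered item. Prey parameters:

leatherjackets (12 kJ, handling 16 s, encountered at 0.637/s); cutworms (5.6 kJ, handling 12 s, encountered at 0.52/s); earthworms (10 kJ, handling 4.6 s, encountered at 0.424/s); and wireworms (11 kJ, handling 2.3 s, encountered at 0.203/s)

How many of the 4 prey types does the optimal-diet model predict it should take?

2

Rank by E/h (kJ/s): wireworms 4.78, earthworms 2.17, leatherjackets 0.75, cutworms 0.467. Include each in turn until the next type's E/h falls below the running intake rate.
Rate on top 1: 1.522. earthworms: 2.17 > 1.522 → include.
Rate on top 2: 1.894. leatherjackets: 0.75 < 1.894 → exclude; stop.
Optimal diet: wireworms, earthworms — 2 of 4 types.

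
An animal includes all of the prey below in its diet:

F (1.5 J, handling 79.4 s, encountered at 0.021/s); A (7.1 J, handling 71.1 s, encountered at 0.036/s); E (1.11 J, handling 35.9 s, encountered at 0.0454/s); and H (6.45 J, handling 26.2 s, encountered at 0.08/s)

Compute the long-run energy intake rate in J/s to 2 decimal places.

R = Σλ_iE_i / (1 + Σλ_ih_i)
Numerator: 0.021×1.5 + 0.036×7.1 + 0.0454×1.11 + 0.08×6.45 = 0.8535
Denominator: 1 + 0.021×79.4 + 0.036×71.1 + 0.0454×35.9 + 0.08×26.2 = 8.953
R = 0.8535/8.953 = 0.09533 J/s

0.10 J/s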